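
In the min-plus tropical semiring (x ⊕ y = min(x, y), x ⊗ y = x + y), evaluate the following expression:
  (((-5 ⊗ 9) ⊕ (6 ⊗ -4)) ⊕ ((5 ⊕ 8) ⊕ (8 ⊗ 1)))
(((-5 ⊗ 9) ⊕ (6 ⊗ -4)) ⊕ ((5 ⊕ 8) ⊕ (8 ⊗ 1))) = 2

Expand innermost to outermost. Recall ⊕ takes the minimum of its arguments and ⊗ takes their sum. Working out the expression (((-5 ⊗ 9) ⊕ (6 ⊗ -4)) ⊕ ((5 ⊕ 8) ⊕ (8 ⊗ 1))) gives 2.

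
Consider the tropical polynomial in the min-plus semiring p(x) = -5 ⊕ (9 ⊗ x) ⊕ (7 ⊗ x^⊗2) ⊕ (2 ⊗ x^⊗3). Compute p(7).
p(7) = -5

A tropical monomial a ⊗ x^⊗i evaluates to a + i · x. Evaluating each term at x = 7:
  Term 0 contributes -5 + 0 · 7 = -5
  Term 1 contributes 9 + 1 · 7 = 16
  Term 2 contributes 7 + 2 · 7 = 21
  Term 3 contributes 2 + 3 · 7 = 23
p(7) = ⊕ of these = min[-5, 16, 21, 23] = -5.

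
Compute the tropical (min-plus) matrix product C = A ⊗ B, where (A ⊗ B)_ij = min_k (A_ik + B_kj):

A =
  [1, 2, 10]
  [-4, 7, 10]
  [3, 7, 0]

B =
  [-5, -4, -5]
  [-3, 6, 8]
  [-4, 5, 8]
A ⊗ B =
  [-4, -3, -4]
  [-9, -8, -9]
  [-4, -1, -2]

Apply the min-plus product entry-by-entry:
  C[0][0] = min over k of (A[0][0] + B[0][0] = 1 + -5 = -4, A[0][1] + B[1][0] = 2 + -3 = -1, A[0][2] + B[2][0] = 10 + -4 = 6) = -4 (attained at k = 0)
  C[0][1] = min over k of (A[0][0] + B[0][1] = 1 + -4 = -3, A[0][1] + B[1][1] = 2 + 6 = 8, A[0][2] + B[2][1] = 10 + 5 = 15) = -3 (attained at k = 0)
  C[0][2] = min over k of (A[0][0] + B[0][2] = 1 + -5 = -4, A[0][1] + B[1][2] = 2 + 8 = 10, A[0][2] + B[2][2] = 10 + 8 = 18) = -4 (attained at k = 0)
  C[1][0] = min over k of (A[1][0] + B[0][0] = -4 + -5 = -9, A[1][1] + B[1][0] = 7 + -3 = 4, A[1][2] + B[2][0] = 10 + -4 = 6) = -9 (attained at k = 0)
  C[1][1] = min over k of (A[1][0] + B[0][1] = -4 + -4 = -8, A[1][1] + B[1][1] = 7 + 6 = 13, A[1][2] + B[2][1] = 10 + 5 = 15) = -8 (attained at k = 0)
  C[1][2] = min over k of (A[1][0] + B[0][2] = -4 + -5 = -9, A[1][1] + B[1][2] = 7 + 8 = 15, A[1][2] + B[2][2] = 10 + 8 = 18) = -9 (attained at k = 0)
  C[2][0] = min over k of (A[2][0] + B[0][0] = 3 + -5 = -2, A[2][1] + B[1][0] = 7 + -3 = 4, A[2][2] + B[2][0] = 0 + -4 = -4) = -4 (attained at k = 2)
  C[2][1] = min over k of (A[2][0] + B[0][1] = 3 + -4 = -1, A[2][1] + B[1][1] = 7 + 6 = 13, A[2][2] + B[2][1] = 0 + 5 = 5) = -1 (attained at k = 0)
  C[2][2] = min over k of (A[2][0] + B[0][2] = 3 + -5 = -2, A[2][1] + B[1][2] = 7 + 8 = 15, A[2][2] + B[2][2] = 0 + 8 = 8) = -2 (attained at k = 0)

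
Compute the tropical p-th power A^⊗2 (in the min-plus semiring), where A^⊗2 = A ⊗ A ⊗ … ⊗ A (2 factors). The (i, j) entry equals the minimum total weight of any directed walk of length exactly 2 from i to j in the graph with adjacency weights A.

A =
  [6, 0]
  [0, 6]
A^⊗2 =
  [0, 6]
  [6, 0]

Each entry (A^⊗2)_ij equals the minimum over all length-2 walks i = v_0 → v_1 → … → v_2 = j of Σ_t A[v_t][v_{t+1}]. For example, for (i, j) = (0, 1) we minimise over 2 possible intermediate vertex sequences; the minimum is 6, attained along the walk 0 → 0 → 1.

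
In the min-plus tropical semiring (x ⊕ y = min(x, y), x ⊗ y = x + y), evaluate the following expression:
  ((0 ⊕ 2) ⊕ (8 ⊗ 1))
((0 ⊕ 2) ⊕ (8 ⊗ 1)) = 0

Expand innermost to outermost. Recall ⊕ takes the minimum of its arguments and ⊗ takes their sum. Working out the expression ((0 ⊕ 2) ⊕ (8 ⊗ 1)) gives 0.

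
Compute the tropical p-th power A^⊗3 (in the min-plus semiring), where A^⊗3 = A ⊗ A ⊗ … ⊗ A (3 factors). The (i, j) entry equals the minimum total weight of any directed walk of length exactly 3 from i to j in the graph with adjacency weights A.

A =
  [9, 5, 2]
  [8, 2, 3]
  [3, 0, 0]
A^⊗3 =
  [5, 2, 2]
  [6, 3, 3]
  [3, 0, 0]

Each entry (A^⊗3)_ij equals the minimum over all length-3 walks i = v_0 → v_1 → … → v_3 = j of Σ_t A[v_t][v_{t+1}]. For example, for (i, j) = (0, 2) we minimise over 9 possible intermediate vertex sequences; the minimum is 2, attained along the walk 0 → 2 → 2 → 2.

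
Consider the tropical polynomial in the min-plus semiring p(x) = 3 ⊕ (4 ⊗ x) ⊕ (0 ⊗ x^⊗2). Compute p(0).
p(0) = 0

A tropical monomial a ⊗ x^⊗i evaluates to a + i · x. Evaluating each term at x = 0:
  Term 0 contributes 3 + 0 · 0 = 3
  Term 1 contributes 4 + 1 · 0 = 4
  Term 2 contributes 0 + 2 · 0 = 0
p(0) = ⊕ of these = min[3, 4, 0] = 0.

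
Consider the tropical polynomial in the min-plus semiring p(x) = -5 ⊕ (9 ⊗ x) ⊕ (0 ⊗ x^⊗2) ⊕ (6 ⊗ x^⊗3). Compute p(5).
p(5) = -5

A tropical monomial a ⊗ x^⊗i evaluates to a + i · x. Evaluating each term at x = 5:
  Term 0 contributes -5 + 0 · 5 = -5
  Term 1 contributes 9 + 1 · 5 = 14
  Term 2 contributes 0 + 2 · 5 = 10
  Term 3 contributes 6 + 3 · 5 = 21
p(5) = ⊕ of these = min[-5, 14, 10, 21] = -5.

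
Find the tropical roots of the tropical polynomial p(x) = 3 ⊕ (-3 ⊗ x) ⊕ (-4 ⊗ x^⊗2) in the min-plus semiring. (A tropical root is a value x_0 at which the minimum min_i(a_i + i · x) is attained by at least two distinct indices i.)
Roots: {1, 6}

Each tropical root is a break point of the lower envelope of the lines y = a_i + i · x (there are 3 lines, with slopes 0, 1, ..., 2). Only the lines that attain the minimum somewhere contribute to roots; other lines are dominated. Here the surviving (envelope) indices are i = 2, i = 1, i = 0.
Intersections between consecutive envelope lines give the roots: for adjacent envelope indices i < j the intersection is x = (a_i − a_j) / (j − i). Reading off the sorted break points: {1, 6}.
Verification: at each break x_0, at least two indices attain the minimum of min_i(a_i + i · x_0).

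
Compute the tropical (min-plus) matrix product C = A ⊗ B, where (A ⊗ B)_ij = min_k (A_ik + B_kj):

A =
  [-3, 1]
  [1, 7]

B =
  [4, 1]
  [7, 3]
A ⊗ B =
  [1, -2]
  [5, 2]

Apply the min-plus product entry-by-entry:
  C[0][0] = min over k of (A[0][0] + B[0][0] = -3 + 4 = 1, A[0][1] + B[1][0] = 1 + 7 = 8) = 1 (attained at k = 0)
  C[0][1] = min over k of (A[0][0] + B[0][1] = -3 + 1 = -2, A[0][1] + B[1][1] = 1 + 3 = 4) = -2 (attained at k = 0)
  C[1][0] = min over k of (A[1][0] + B[0][0] = 1 + 4 = 5, A[1][1] + B[1][0] = 7 + 7 = 14) = 5 (attained at k = 0)
  C[1][1] = min over k of (A[1][0] + B[0][1] = 1 + 1 = 2, A[1][1] + B[1][1] = 7 + 3 = 10) = 2 (attained at k = 0)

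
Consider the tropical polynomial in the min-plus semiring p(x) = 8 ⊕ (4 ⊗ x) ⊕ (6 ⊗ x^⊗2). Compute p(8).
p(8) = 8

A tropical monomial a ⊗ x^⊗i evaluates to a + i · x. Evaluating each term at x = 8:
  Term 0 contributes 8 + 0 · 8 = 8
  Term 1 contributes 4 + 1 · 8 = 12
  Term 2 contributes 6 + 2 · 8 = 22
p(8) = ⊕ of these = min[8, 12, 22] = 8.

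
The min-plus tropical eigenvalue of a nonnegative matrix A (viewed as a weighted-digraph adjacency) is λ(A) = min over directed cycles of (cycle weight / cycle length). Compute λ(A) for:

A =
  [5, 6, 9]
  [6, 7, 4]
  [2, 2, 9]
λ(A) = 3

Enumerate directed cycles and compute their means (weight / length). Sample:
  cycle 0 → 0: weight = 5, length = 1, mean = 5/1 ≈ 5.000
  cycle 1 → 1: weight = 7, length = 1, mean = 7/1 ≈ 7.000
  cycle 2 → 2: weight = 9, length = 1, mean = 9/1 ≈ 9.000
  cycle 0 → 1 → 0: weight = 12, length = 2, mean = 12/2 ≈ 6.000
  cycle 0 → 2 → 0: weight = 11, length = 2, mean = 11/2 ≈ 5.500
  cycle 1 → 0 → 1: weight = 12, length = 2, mean = 12/2 ≈ 6.000
Minimum mean = 3.000, attained e.g. along the cycle 1 → 2 → 1 with weight 6 and length 2. So λ(A) = 6/2 = 3.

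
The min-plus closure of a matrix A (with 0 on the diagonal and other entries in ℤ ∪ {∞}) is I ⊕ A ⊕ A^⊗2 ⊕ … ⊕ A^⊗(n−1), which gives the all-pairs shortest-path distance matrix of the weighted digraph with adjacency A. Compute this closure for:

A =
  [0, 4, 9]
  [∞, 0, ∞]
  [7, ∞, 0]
Closure =
  [0, 4, 9]
  [∞, 0, ∞]
  [7, 11, 0]

This is the Floyd-Warshall all-pairs shortest-path computation. For each intermediate vertex k = 0, 1, …, 2, update dist[i][j] ← min(dist[i][j], dist[i][k] + dist[k][j]). The final matrix gives, for each (i, j), the minimum total weight of any directed path from i to j (possibly empty when i = j).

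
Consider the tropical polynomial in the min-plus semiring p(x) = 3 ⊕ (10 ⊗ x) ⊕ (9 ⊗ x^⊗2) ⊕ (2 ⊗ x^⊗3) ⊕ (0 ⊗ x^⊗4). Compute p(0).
p(0) = 0

A tropical monomial a ⊗ x^⊗i evaluates to a + i · x. Evaluating each term at x = 0:
  Term 0 contributes 3 + 0 · 0 = 3
  Term 1 contributes 10 + 1 · 0 = 10
  Term 2 contributes 9 + 2 · 0 = 9
  Term 3 contributes 2 + 3 · 0 = 2
  Term 4 contributes 0 + 4 · 0 = 0
p(0) = ⊕ of these = min[3, 10, 9, 2, 0] = 0.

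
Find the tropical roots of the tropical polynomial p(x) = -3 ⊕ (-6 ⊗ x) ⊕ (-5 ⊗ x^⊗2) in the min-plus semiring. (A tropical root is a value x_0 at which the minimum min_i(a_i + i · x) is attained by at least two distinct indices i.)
Roots: {-1, 3}

Each tropical root is a break point of the lower envelope of the lines y = a_i + i · x (there are 3 lines, with slopes 0, 1, ..., 2). Only the lines that attain the minimum somewhere contribute to roots; other lines are dominated. Here the surviving (envelope) indices are i = 2, i = 1, i = 0.
Intersections between consecutive envelope lines give the roots: for adjacent envelope indices i < j the intersection is x = (a_i − a_j) / (j − i). Reading off the sorted break points: {-1, 3}.
Verification: at each break x_0, at least two indices attain the minimum of min_i(a_i + i · x_0).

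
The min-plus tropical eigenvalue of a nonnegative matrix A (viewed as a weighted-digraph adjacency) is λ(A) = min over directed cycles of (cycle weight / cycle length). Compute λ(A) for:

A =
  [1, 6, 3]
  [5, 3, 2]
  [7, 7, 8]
λ(A) = 1

Enumerate directed cycles and compute their means (weight / length). Sample:
  cycle 0 → 0: weight = 1, length = 1, mean = 1/1 ≈ 1.000
  cycle 1 → 1: weight = 3, length = 1, mean = 3/1 ≈ 3.000
  cycle 2 → 2: weight = 8, length = 1, mean = 8/1 ≈ 8.000
  cycle 0 → 1 → 0: weight = 11, length = 2, mean = 11/2 ≈ 5.500
  cycle 0 → 2 → 0: weight = 10, length = 2, mean = 10/2 ≈ 5.000
  cycle 1 → 0 → 1: weight = 11, length = 2, mean = 11/2 ≈ 5.500
Minimum mean = 1.000, attained e.g. along the cycle 0 → 0 with weight 1 and length 1. So λ(A) = 1/1 = 1.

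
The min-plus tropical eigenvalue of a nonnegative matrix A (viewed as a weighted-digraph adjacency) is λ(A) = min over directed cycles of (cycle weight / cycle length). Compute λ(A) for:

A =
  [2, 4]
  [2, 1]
λ(A) = 1

Enumerate directed cycles and compute their means (weight / length). Sample:
  cycle 0 → 0: weight = 2, length = 1, mean = 2/1 ≈ 2.000
  cycle 1 → 1: weight = 1, length = 1, mean = 1/1 ≈ 1.000
  cycle 0 → 1 → 0: weight = 6, length = 2, mean = 6/2 ≈ 3.000
  cycle 1 → 0 → 1: weight = 6, length = 2, mean = 6/2 ≈ 3.000
Minimum mean = 1.000, attained e.g. along the cycle 1 → 1 with weight 1 and length 1. So λ(A) = 1/1 = 1.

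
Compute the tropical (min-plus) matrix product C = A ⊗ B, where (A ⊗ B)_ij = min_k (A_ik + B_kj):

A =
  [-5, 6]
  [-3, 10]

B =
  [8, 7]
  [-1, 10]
A ⊗ B =
  [3, 2]
  [5, 4]

Apply the min-plus product entry-by-entry:
  C[0][0] = min over k of (A[0][0] + B[0][0] = -5 + 8 = 3, A[0][1] + B[1][0] = 6 + -1 = 5) = 3 (attained at k = 0)
  C[0][1] = min over k of (A[0][0] + B[0][1] = -5 + 7 = 2, A[0][1] + B[1][1] = 6 + 10 = 16) = 2 (attained at k = 0)
  C[1][0] = min over k of (A[1][0] + B[0][0] = -3 + 8 = 5, A[1][1] + B[1][0] = 10 + -1 = 9) = 5 (attained at k = 0)
  C[1][1] = min over k of (A[1][0] + B[0][1] = -3 + 7 = 4, A[1][1] + B[1][1] = 10 + 10 = 20) = 4 (attained at k = 0)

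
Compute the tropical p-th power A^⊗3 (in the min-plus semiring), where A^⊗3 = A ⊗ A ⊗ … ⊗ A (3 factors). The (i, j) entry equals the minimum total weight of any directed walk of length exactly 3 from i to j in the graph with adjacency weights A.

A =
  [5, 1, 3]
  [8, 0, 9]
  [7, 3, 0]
A^⊗3 =
  [9, 1, 3]
  [8, 0, 9]
  [7, 3, 0]

Each entry (A^⊗3)_ij equals the minimum over all length-3 walks i = v_0 → v_1 → … → v_3 = j of Σ_t A[v_t][v_{t+1}]. For example, for (i, j) = (0, 2) we minimise over 9 possible intermediate vertex sequences; the minimum is 3, attained along the walk 0 → 2 → 2 → 2.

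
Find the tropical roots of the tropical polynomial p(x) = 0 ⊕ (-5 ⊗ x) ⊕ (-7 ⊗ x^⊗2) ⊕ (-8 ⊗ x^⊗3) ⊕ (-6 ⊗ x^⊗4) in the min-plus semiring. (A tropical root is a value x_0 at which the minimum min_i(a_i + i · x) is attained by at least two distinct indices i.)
Roots: {-2, 1, 2, 5}

Each tropical root is a break point of the lower envelope of the lines y = a_i + i · x (there are 5 lines, with slopes 0, 1, ..., 4). Only the lines that attain the minimum somewhere contribute to roots; other lines are dominated. Here the surviving (envelope) indices are i = 4, i = 3, i = 2, i = 1, i = 0.
Intersections between consecutive envelope lines give the roots: for adjacent envelope indices i < j the intersection is x = (a_i − a_j) / (j − i). Reading off the sorted break points: {-2, 1, 2, 5}.
Verification: at each break x_0, at least two indices attain the minimum of min_i(a_i + i · x_0).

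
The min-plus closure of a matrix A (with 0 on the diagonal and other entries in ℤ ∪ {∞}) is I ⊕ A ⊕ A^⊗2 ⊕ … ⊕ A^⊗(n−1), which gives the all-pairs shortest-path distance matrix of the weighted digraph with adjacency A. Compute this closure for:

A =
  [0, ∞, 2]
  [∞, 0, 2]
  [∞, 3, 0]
Closure =
  [0, 5, 2]
  [∞, 0, 2]
  [∞, 3, 0]

This is the Floyd-Warshall all-pairs shortest-path computation. For each intermediate vertex k = 0, 1, …, 2, update dist[i][j] ← min(dist[i][j], dist[i][k] + dist[k][j]). The final matrix gives, for each (i, j), the minimum total weight of any directed path from i to j (possibly empty when i = j).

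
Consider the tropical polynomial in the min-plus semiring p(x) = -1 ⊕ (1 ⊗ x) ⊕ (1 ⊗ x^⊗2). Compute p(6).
p(6) = -1

A tropical monomial a ⊗ x^⊗i evaluates to a + i · x. Evaluating each term at x = 6:
  Term 0 contributes -1 + 0 · 6 = -1
  Term 1 contributes 1 + 1 · 6 = 7
  Term 2 contributes 1 + 2 · 6 = 13
p(6) = ⊕ of these = min[-1, 7, 13] = -1.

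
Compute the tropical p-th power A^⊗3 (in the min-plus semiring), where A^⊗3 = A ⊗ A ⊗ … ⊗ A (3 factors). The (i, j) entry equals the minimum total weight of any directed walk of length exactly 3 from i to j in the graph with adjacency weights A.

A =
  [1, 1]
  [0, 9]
A^⊗3 =
  [2, 2]
  [1, 2]

Each entry (A^⊗3)_ij equals the minimum over all length-3 walks i = v_0 → v_1 → … → v_3 = j of Σ_t A[v_t][v_{t+1}]. For example, for (i, j) = (0, 1) we minimise over 4 possible intermediate vertex sequences; the minimum is 2, attained along the walk 0 → 1 → 0 → 1.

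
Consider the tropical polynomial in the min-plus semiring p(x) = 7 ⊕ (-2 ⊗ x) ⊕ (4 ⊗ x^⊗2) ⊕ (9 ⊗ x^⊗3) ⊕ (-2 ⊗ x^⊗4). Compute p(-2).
p(-2) = -10

A tropical monomial a ⊗ x^⊗i evaluates to a + i · x. Evaluating each term at x = -2:
  Term 0 contributes 7 + 0 · -2 = 7
  Term 1 contributes -2 + 1 · -2 = -4
  Term 2 contributes 4 + 2 · -2 = 0
  Term 3 contributes 9 + 3 · -2 = 3
  Term 4 contributes -2 + 4 · -2 = -10
p(-2) = ⊕ of these = min[7, -4, 0, 3, -10] = -10.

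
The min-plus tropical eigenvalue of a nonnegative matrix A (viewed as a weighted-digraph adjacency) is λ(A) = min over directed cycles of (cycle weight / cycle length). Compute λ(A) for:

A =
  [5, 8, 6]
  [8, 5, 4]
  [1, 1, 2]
λ(A) = 2

Enumerate directed cycles and compute their means (weight / length). Sample:
  cycle 0 → 0: weight = 5, length = 1, mean = 5/1 ≈ 5.000
  cycle 1 → 1: weight = 5, length = 1, mean = 5/1 ≈ 5.000
  cycle 2 → 2: weight = 2, length = 1, mean = 2/1 ≈ 2.000
  cycle 0 → 1 → 0: weight = 16, length = 2, mean = 16/2 ≈ 8.000
  cycle 0 → 2 → 0: weight = 7, length = 2, mean = 7/2 ≈ 3.500
  cycle 1 → 0 → 1: weight = 16, length = 2, mean = 16/2 ≈ 8.000
Minimum mean = 2.000, attained e.g. along the cycle 2 → 2 with weight 2 and length 1. So λ(A) = 2/1 = 2.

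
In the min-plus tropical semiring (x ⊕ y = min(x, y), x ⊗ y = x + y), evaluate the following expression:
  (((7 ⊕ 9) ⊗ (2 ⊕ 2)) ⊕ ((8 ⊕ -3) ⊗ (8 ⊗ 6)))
(((7 ⊕ 9) ⊗ (2 ⊕ 2)) ⊕ ((8 ⊕ -3) ⊗ (8 ⊗ 6))) = 9

Expand innermost to outermost. Recall ⊕ takes the minimum of its arguments and ⊗ takes their sum. Working out the expression (((7 ⊕ 9) ⊗ (2 ⊕ 2)) ⊕ ((8 ⊕ -3) ⊗ (8 ⊗ 6))) gives 9.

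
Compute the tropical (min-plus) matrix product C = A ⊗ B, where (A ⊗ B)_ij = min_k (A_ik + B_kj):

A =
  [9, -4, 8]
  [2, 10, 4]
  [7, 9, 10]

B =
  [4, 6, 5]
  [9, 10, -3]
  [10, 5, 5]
A ⊗ B =
  [5, 6, -7]
  [6, 8, 7]
  [11, 13, 6]

Apply the min-plus product entry-by-entry:
  C[0][0] = min over k of (A[0][0] + B[0][0] = 9 + 4 = 13, A[0][1] + B[1][0] = -4 + 9 = 5, A[0][2] + B[2][0] = 8 + 10 = 18) = 5 (attained at k = 1)
  C[0][1] = min over k of (A[0][0] + B[0][1] = 9 + 6 = 15, A[0][1] + B[1][1] = -4 + 10 = 6, A[0][2] + B[2][1] = 8 + 5 = 13) = 6 (attained at k = 1)
  C[0][2] = min over k of (A[0][0] + B[0][2] = 9 + 5 = 14, A[0][1] + B[1][2] = -4 + -3 = -7, A[0][2] + B[2][2] = 8 + 5 = 13) = -7 (attained at k = 1)
  C[1][0] = min over k of (A[1][0] + B[0][0] = 2 + 4 = 6, A[1][1] + B[1][0] = 10 + 9 = 19, A[1][2] + B[2][0] = 4 + 10 = 14) = 6 (attained at k = 0)
  C[1][1] = min over k of (A[1][0] + B[0][1] = 2 + 6 = 8, A[1][1] + B[1][1] = 10 + 10 = 20, A[1][2] + B[2][1] = 4 + 5 = 9) = 8 (attained at k = 0)
  C[1][2] = min over k of (A[1][0] + B[0][2] = 2 + 5 = 7, A[1][1] + B[1][2] = 10 + -3 = 7, A[1][2] + B[2][2] = 4 + 5 = 9) = 7 (attained at k = 0)
  C[2][0] = min over k of (A[2][0] + B[0][0] = 7 + 4 = 11, A[2][1] + B[1][0] = 9 + 9 = 18, A[2][2] + B[2][0] = 10 + 10 = 20) = 11 (attained at k = 0)
  C[2][1] = min over k of (A[2][0] + B[0][1] = 7 + 6 = 13, A[2][1] + B[1][1] = 9 + 10 = 19, A[2][2] + B[2][1] = 10 + 5 = 15) = 13 (attained at k = 0)
  C[2][2] = min over k of (A[2][0] + B[0][2] = 7 + 5 = 12, A[2][1] + B[1][2] = 9 + -3 = 6, A[2][2] + B[2][2] = 10 + 5 = 15) = 6 (attained at k = 1)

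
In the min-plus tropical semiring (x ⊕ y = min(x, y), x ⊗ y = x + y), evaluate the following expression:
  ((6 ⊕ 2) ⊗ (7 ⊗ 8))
((6 ⊕ 2) ⊗ (7 ⊗ 8)) = 17

Expand innermost to outermost. Recall ⊕ takes the minimum of its arguments and ⊗ takes their sum. Working out the expression ((6 ⊕ 2) ⊗ (7 ⊗ 8)) gives 17.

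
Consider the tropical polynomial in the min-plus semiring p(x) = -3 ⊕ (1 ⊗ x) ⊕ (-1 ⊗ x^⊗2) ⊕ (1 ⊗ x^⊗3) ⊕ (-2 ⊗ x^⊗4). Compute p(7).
p(7) = -3

A tropical monomial a ⊗ x^⊗i evaluates to a + i · x. Evaluating each term at x = 7:
  Term 0 contributes -3 + 0 · 7 = -3
  Term 1 contributes 1 + 1 · 7 = 8
  Term 2 contributes -1 + 2 · 7 = 13
  Term 3 contributes 1 + 3 · 7 = 22
  Term 4 contributes -2 + 4 · 7 = 26
p(7) = ⊕ of these = min[-3, 8, 13, 22, 26] = -3.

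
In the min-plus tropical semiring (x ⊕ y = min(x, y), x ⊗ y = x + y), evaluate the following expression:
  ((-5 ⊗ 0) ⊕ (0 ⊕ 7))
((-5 ⊗ 0) ⊕ (0 ⊕ 7)) = -5

Expand innermost to outermost. Recall ⊕ takes the minimum of its arguments and ⊗ takes their sum. Working out the expression ((-5 ⊗ 0) ⊕ (0 ⊕ 7)) gives -5.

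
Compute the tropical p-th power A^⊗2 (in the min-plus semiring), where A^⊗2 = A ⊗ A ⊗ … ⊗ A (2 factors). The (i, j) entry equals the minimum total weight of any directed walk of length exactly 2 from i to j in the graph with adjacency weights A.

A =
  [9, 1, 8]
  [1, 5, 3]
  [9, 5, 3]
A^⊗2 =
  [2, 6, 4]
  [6, 2, 6]
  [6, 8, 6]

Each entry (A^⊗2)_ij equals the minimum over all length-2 walks i = v_0 → v_1 → … → v_2 = j of Σ_t A[v_t][v_{t+1}]. For example, for (i, j) = (0, 2) we minimise over 3 possible intermediate vertex sequences; the minimum is 4, attained along the walk 0 → 1 → 2.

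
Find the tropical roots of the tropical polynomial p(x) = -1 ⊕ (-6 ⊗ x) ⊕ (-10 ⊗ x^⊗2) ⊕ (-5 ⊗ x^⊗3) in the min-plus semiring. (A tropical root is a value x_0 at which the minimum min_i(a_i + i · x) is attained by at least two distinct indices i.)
Roots: {-5, 4, 5}

Each tropical root is a break point of the lower envelope of the lines y = a_i + i · x (there are 4 lines, with slopes 0, 1, ..., 3). Only the lines that attain the minimum somewhere contribute to roots; other lines are dominated. Here the surviving (envelope) indices are i = 3, i = 2, i = 1, i = 0.
Intersections between consecutive envelope lines give the roots: for adjacent envelope indices i < j the intersection is x = (a_i − a_j) / (j − i). Reading off the sorted break points: {-5, 4, 5}.
Verification: at each break x_0, at least two indices attain the minimum of min_i(a_i + i · x_0).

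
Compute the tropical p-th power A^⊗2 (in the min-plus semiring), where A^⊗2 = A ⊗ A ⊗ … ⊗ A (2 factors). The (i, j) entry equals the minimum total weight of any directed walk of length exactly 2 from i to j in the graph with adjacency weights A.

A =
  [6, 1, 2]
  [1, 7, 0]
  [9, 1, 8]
A^⊗2 =
  [2, 3, 1]
  [7, 1, 3]
  [2, 8, 1]

Each entry (A^⊗2)_ij equals the minimum over all length-2 walks i = v_0 → v_1 → … → v_2 = j of Σ_t A[v_t][v_{t+1}]. For example, for (i, j) = (0, 2) we minimise over 3 possible intermediate vertex sequences; the minimum is 1, attained along the walk 0 → 1 → 2.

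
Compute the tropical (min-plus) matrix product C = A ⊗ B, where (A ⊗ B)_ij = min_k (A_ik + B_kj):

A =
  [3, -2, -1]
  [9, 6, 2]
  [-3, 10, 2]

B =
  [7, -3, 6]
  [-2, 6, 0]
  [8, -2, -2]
A ⊗ B =
  [-4, -3, -3]
  [4, 0, 0]
  [4, -6, 0]

Apply the min-plus product entry-by-entry:
  C[0][0] = min over k of (A[0][0] + B[0][0] = 3 + 7 = 10, A[0][1] + B[1][0] = -2 + -2 = -4, A[0][2] + B[2][0] = -1 + 8 = 7) = -4 (attained at k = 1)
  C[0][1] = min over k of (A[0][0] + B[0][1] = 3 + -3 = 0, A[0][1] + B[1][1] = -2 + 6 = 4, A[0][2] + B[2][1] = -1 + -2 = -3) = -3 (attained at k = 2)
  C[0][2] = min over k of (A[0][0] + B[0][2] = 3 + 6 = 9, A[0][1] + B[1][2] = -2 + 0 = -2, A[0][2] + B[2][2] = -1 + -2 = -3) = -3 (attained at k = 2)
  C[1][0] = min over k of (A[1][0] + B[0][0] = 9 + 7 = 16, A[1][1] + B[1][0] = 6 + -2 = 4, A[1][2] + B[2][0] = 2 + 8 = 10) = 4 (attained at k = 1)
  C[1][1] = min over k of (A[1][0] + B[0][1] = 9 + -3 = 6, A[1][1] + B[1][1] = 6 + 6 = 12, A[1][2] + B[2][1] = 2 + -2 = 0) = 0 (attained at k = 2)
  C[1][2] = min over k of (A[1][0] + B[0][2] = 9 + 6 = 15, A[1][1] + B[1][2] = 6 + 0 = 6, A[1][2] + B[2][2] = 2 + -2 = 0) = 0 (attained at k = 2)
  C[2][0] = min over k of (A[2][0] + B[0][0] = -3 + 7 = 4, A[2][1] + B[1][0] = 10 + -2 = 8, A[2][2] + B[2][0] = 2 + 8 = 10) = 4 (attained at k = 0)
  C[2][1] = min over k of (A[2][0] + B[0][1] = -3 + -3 = -6, A[2][1] + B[1][1] = 10 + 6 = 16, A[2][2] + B[2][1] = 2 + -2 = 0) = -6 (attained at k = 0)
  C[2][2] = min over k of (A[2][0] + B[0][2] = -3 + 6 = 3, A[2][1] + B[1][2] = 10 + 0 = 10, A[2][2] + B[2][2] = 2 + -2 = 0) = 0 (attained at k = 2)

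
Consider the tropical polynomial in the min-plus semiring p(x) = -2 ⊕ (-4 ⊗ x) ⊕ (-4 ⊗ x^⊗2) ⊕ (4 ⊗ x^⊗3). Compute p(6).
p(6) = -2

A tropical monomial a ⊗ x^⊗i evaluates to a + i · x. Evaluating each term at x = 6:
  Term 0 contributes -2 + 0 · 6 = -2
  Term 1 contributes -4 + 1 · 6 = 2
  Term 2 contributes -4 + 2 · 6 = 8
  Term 3 contributes 4 + 3 · 6 = 22
p(6) = ⊕ of these = min[-2, 2, 8, 22] = -2.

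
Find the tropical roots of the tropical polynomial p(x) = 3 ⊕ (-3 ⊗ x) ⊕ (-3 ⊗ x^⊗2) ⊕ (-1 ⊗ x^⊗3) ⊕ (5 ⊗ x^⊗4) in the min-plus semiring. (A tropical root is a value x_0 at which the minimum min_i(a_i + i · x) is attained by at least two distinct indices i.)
Roots: {-6, -2, 0, 6}

Each tropical root is a break point of the lower envelope of the lines y = a_i + i · x (there are 5 lines, with slopes 0, 1, ..., 4). Only the lines that attain the minimum somewhere contribute to roots; other lines are dominated. Here the surviving (envelope) indices are i = 4, i = 3, i = 2, i = 1, i = 0.
Intersections between consecutive envelope lines give the roots: for adjacent envelope indices i < j the intersection is x = (a_i − a_j) / (j − i). Reading off the sorted break points: {-6, -2, 0, 6}.
Verification: at each break x_0, at least two indices attain the minimum of min_i(a_i + i · x_0).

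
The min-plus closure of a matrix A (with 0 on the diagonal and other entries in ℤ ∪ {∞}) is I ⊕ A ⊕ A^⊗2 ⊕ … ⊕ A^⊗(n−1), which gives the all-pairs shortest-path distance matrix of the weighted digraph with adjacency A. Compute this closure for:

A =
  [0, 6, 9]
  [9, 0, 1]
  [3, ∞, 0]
Closure =
  [0, 6, 7]
  [4, 0, 1]
  [3, 9, 0]

This is the Floyd-Warshall all-pairs shortest-path computation. For each intermediate vertex k = 0, 1, …, 2, update dist[i][j] ← min(dist[i][j], dist[i][k] + dist[k][j]). The final matrix gives, for each (i, j), the minimum total weight of any directed path from i to j (possibly empty when i = j).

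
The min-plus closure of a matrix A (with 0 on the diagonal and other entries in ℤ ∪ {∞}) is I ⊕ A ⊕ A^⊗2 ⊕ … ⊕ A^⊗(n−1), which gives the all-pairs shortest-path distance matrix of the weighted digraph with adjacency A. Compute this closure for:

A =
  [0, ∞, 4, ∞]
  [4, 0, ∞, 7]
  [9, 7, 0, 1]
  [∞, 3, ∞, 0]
Closure =
  [0, 8, 4, 5]
  [4, 0, 8, 7]
  [8, 4, 0, 1]
  [7, 3, 11, 0]

This is the Floyd-Warshall all-pairs shortest-path computation. For each intermediate vertex k = 0, 1, …, 3, update dist[i][j] ← min(dist[i][j], dist[i][k] + dist[k][j]). The final matrix gives, for each (i, j), the minimum total weight of any directed path from i to j (possibly empty when i = j).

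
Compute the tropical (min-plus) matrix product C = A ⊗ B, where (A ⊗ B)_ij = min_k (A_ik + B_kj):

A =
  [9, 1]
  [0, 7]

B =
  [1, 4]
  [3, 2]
A ⊗ B =
  [4, 3]
  [1, 4]

Apply the min-plus product entry-by-entry:
  C[0][0] = min over k of (A[0][0] + B[0][0] = 9 + 1 = 10, A[0][1] + B[1][0] = 1 + 3 = 4) = 4 (attained at k = 1)
  C[0][1] = min over k of (A[0][0] + B[0][1] = 9 + 4 = 13, A[0][1] + B[1][1] = 1 + 2 = 3) = 3 (attained at k = 1)
  C[1][0] = min over k of (A[1][0] + B[0][0] = 0 + 1 = 1, A[1][1] + B[1][0] = 7 + 3 = 10) = 1 (attained at k = 0)
  C[1][1] = min over k of (A[1][0] + B[0][1] = 0 + 4 = 4, A[1][1] + B[1][1] = 7 + 2 = 9) = 4 (attained at k = 0)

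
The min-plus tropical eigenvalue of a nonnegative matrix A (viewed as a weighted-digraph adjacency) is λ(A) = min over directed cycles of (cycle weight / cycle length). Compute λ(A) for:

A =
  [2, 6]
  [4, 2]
λ(A) = 2

Enumerate directed cycles and compute their means (weight / length). Sample:
  cycle 0 → 0: weight = 2, length = 1, mean = 2/1 ≈ 2.000
  cycle 1 → 1: weight = 2, length = 1, mean = 2/1 ≈ 2.000
  cycle 0 → 1 → 0: weight = 10, length = 2, mean = 10/2 ≈ 5.000
  cycle 1 → 0 → 1: weight = 10, length = 2, mean = 10/2 ≈ 5.000
Minimum mean = 2.000, attained e.g. along the cycle 0 → 0 with weight 2 and length 1. So λ(A) = 2/1 = 2.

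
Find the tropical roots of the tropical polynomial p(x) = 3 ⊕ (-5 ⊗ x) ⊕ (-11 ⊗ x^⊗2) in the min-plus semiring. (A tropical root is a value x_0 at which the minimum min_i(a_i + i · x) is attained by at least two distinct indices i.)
Roots: {6, 8}

Each tropical root is a break point of the lower envelope of the lines y = a_i + i · x (there are 3 lines, with slopes 0, 1, ..., 2). Only the lines that attain the minimum somewhere contribute to roots; other lines are dominated. Here the surviving (envelope) indices are i = 2, i = 1, i = 0.
Intersections between consecutive envelope lines give the roots: for adjacent envelope indices i < j the intersection is x = (a_i − a_j) / (j − i). Reading off the sorted break points: {6, 8}.
Verification: at each break x_0, at least two indices attain the minimum of min_i(a_i + i · x_0).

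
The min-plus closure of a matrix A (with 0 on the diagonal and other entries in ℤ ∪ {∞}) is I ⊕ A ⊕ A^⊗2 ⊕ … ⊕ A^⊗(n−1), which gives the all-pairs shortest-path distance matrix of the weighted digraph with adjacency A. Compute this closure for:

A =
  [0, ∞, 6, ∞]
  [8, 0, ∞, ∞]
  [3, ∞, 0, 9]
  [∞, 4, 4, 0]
Closure =
  [0, 19, 6, 15]
  [8, 0, 14, 23]
  [3, 13, 0, 9]
  [7, 4, 4, 0]

This is the Floyd-Warshall all-pairs shortest-path computation. For each intermediate vertex k = 0, 1, …, 3, update dist[i][j] ← min(dist[i][j], dist[i][k] + dist[k][j]). The final matrix gives, for each (i, j), the minimum total weight of any directed path from i to j (possibly empty when i = j).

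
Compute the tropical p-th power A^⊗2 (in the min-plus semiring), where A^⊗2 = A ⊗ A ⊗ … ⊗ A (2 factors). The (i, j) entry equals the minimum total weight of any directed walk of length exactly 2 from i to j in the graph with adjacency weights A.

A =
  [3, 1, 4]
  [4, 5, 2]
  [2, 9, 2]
A^⊗2 =
  [5, 4, 3]
  [4, 5, 4]
  [4, 3, 4]

Each entry (A^⊗2)_ij equals the minimum over all length-2 walks i = v_0 → v_1 → … → v_2 = j of Σ_t A[v_t][v_{t+1}]. For example, for (i, j) = (0, 2) we minimise over 3 possible intermediate vertex sequences; the minimum is 3, attained along the walk 0 → 1 → 2.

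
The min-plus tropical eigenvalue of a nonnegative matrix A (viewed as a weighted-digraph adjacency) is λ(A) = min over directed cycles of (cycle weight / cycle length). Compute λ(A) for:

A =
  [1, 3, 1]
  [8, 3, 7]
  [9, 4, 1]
λ(A) = 1

Enumerate directed cycles and compute their means (weight / length). Sample:
  cycle 0 → 0: weight = 1, length = 1, mean = 1/1 ≈ 1.000
  cycle 1 → 1: weight = 3, length = 1, mean = 3/1 ≈ 3.000
  cycle 2 → 2: weight = 1, length = 1, mean = 1/1 ≈ 1.000
  cycle 0 → 1 → 0: weight = 11, length = 2, mean = 11/2 ≈ 5.500
  cycle 0 → 2 → 0: weight = 10, length = 2, mean = 10/2 ≈ 5.000
  cycle 1 → 0 → 1: weight = 11, length = 2, mean = 11/2 ≈ 5.500
Minimum mean = 1.000, attained e.g. along the cycle 0 → 0 with weight 1 and length 1. So λ(A) = 1/1 = 1.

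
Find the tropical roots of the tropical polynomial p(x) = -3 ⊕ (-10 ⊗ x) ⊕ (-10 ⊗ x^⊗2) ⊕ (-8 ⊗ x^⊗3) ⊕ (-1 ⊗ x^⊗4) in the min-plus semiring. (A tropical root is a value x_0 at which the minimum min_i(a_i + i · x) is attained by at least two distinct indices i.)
Roots: {-7, -2, 0, 7}

Each tropical root is a break point of the lower envelope of the lines y = a_i + i · x (there are 5 lines, with slopes 0, 1, ..., 4). Only the lines that attain the minimum somewhere contribute to roots; other lines are dominated. Here the surviving (envelope) indices are i = 4, i = 3, i = 2, i = 1, i = 0.
Intersections between consecutive envelope lines give the roots: for adjacent envelope indices i < j the intersection is x = (a_i − a_j) / (j − i). Reading off the sorted break points: {-7, -2, 0, 7}.
Verification: at each break x_0, at least two indices attain the minimum of min_i(a_i + i · x_0).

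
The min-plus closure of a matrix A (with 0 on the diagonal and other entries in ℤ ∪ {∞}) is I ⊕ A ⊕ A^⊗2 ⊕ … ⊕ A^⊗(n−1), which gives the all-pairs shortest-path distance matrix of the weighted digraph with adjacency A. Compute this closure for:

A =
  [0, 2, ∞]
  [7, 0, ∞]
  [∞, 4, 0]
Closure =
  [0, 2, ∞]
  [7, 0, ∞]
  [11, 4, 0]

This is the Floyd-Warshall all-pairs shortest-path computation. For each intermediate vertex k = 0, 1, …, 2, update dist[i][j] ← min(dist[i][j], dist[i][k] + dist[k][j]). The final matrix gives, for each (i, j), the minimum total weight of any directed path from i to j (possibly empty when i = j).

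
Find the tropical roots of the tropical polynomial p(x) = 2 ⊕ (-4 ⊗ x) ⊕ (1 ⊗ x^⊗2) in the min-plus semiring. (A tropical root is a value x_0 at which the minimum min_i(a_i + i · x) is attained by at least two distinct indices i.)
Roots: {-5, 6}

Each tropical root is a break point of the lower envelope of the lines y = a_i + i · x (there are 3 lines, with slopes 0, 1, ..., 2). Only the lines that attain the minimum somewhere contribute to roots; other lines are dominated. Here the surviving (envelope) indices are i = 2, i = 1, i = 0.
Intersections between consecutive envelope lines give the roots: for adjacent envelope indices i < j the intersection is x = (a_i − a_j) / (j − i). Reading off the sorted break points: {-5, 6}.
Verification: at each break x_0, at least two indices attain the minimum of min_i(a_i + i · x_0).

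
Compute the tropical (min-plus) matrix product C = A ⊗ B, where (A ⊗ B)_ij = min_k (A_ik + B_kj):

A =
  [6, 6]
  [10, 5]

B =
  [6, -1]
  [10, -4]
A ⊗ B =
  [12, 2]
  [15, 1]

Apply the min-plus product entry-by-entry:
  C[0][0] = min over k of (A[0][0] + B[0][0] = 6 + 6 = 12, A[0][1] + B[1][0] = 6 + 10 = 16) = 12 (attained at k = 0)
  C[0][1] = min over k of (A[0][0] + B[0][1] = 6 + -1 = 5, A[0][1] + B[1][1] = 6 + -4 = 2) = 2 (attained at k = 1)
  C[1][0] = min over k of (A[1][0] + B[0][0] = 10 + 6 = 16, A[1][1] + B[1][0] = 5 + 10 = 15) = 15 (attained at k = 1)
  C[1][1] = min over k of (A[1][0] + B[0][1] = 10 + -1 = 9, A[1][1] + B[1][1] = 5 + -4 = 1) = 1 (attained at k = 1)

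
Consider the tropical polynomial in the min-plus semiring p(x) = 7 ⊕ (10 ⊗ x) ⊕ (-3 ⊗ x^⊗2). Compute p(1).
p(1) = -1

A tropical monomial a ⊗ x^⊗i evaluates to a + i · x. Evaluating each term at x = 1:
  Term 0 contributes 7 + 0 · 1 = 7
  Term 1 contributes 10 + 1 · 1 = 11
  Term 2 contributes -3 + 2 · 1 = -1
p(1) = ⊕ of these = min[7, 11, -1] = -1.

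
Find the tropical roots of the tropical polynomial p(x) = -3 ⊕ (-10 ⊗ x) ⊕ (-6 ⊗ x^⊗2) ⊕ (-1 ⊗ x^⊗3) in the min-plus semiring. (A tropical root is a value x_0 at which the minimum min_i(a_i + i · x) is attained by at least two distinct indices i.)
Roots: {-5, -4, 7}

Each tropical root is a break point of the lower envelope of the lines y = a_i + i · x (there are 4 lines, with slopes 0, 1, ..., 3). Only the lines that attain the minimum somewhere contribute to roots; other lines are dominated. Here the surviving (envelope) indices are i = 3, i = 2, i = 1, i = 0.
Intersections between consecutive envelope lines give the roots: for adjacent envelope indices i < j the intersection is x = (a_i − a_j) / (j − i). Reading off the sorted break points: {-5, -4, 7}.
Verification: at each break x_0, at least two indices attain the minimum of min_i(a_i + i · x_0).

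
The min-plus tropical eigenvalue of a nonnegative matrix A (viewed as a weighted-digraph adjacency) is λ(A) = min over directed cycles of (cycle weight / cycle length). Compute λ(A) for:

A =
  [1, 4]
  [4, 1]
λ(A) = 1

Enumerate directed cycles and compute their means (weight / length). Sample:
  cycle 0 → 0: weight = 1, length = 1, mean = 1/1 ≈ 1.000
  cycle 1 → 1: weight = 1, length = 1, mean = 1/1 ≈ 1.000
  cycle 0 → 1 → 0: weight = 8, length = 2, mean = 8/2 ≈ 4.000
  cycle 1 → 0 → 1: weight = 8, length = 2, mean = 8/2 ≈ 4.000
Minimum mean = 1.000, attained e.g. along the cycle 0 → 0 with weight 1 and length 1. So λ(A) = 1/1 = 1.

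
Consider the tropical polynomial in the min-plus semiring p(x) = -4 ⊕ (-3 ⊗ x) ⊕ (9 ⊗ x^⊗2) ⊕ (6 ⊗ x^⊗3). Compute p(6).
p(6) = -4

A tropical monomial a ⊗ x^⊗i evaluates to a + i · x. Evaluating each term at x = 6:
  Term 0 contributes -4 + 0 · 6 = -4
  Term 1 contributes -3 + 1 · 6 = 3
  Term 2 contributes 9 + 2 · 6 = 21
  Term 3 contributes 6 + 3 · 6 = 24
p(6) = ⊕ of these = min[-4, 3, 21, 24] = -4.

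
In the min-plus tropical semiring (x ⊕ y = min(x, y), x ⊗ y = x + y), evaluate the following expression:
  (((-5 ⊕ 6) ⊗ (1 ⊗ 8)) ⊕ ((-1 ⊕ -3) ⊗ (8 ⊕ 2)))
(((-5 ⊕ 6) ⊗ (1 ⊗ 8)) ⊕ ((-1 ⊕ -3) ⊗ (8 ⊕ 2))) = -1

Expand innermost to outermost. Recall ⊕ takes the minimum of its arguments and ⊗ takes their sum. Working out the expression (((-5 ⊕ 6) ⊗ (1 ⊗ 8)) ⊕ ((-1 ⊕ -3) ⊗ (8 ⊕ 2))) gives -1.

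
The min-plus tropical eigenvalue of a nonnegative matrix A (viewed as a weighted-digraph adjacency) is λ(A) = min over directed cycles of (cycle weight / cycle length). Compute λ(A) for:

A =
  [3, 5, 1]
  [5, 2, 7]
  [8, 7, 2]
λ(A) = 2

Enumerate directed cycles and compute their means (weight / length). Sample:
  cycle 0 → 0: weight = 3, length = 1, mean = 3/1 ≈ 3.000
  cycle 1 → 1: weight = 2, length = 1, mean = 2/1 ≈ 2.000
  cycle 2 → 2: weight = 2, length = 1, mean = 2/1 ≈ 2.000
  cycle 0 → 1 → 0: weight = 10, length = 2, mean = 10/2 ≈ 5.000
  cycle 0 → 2 → 0: weight = 9, length = 2, mean = 9/2 ≈ 4.500
  cycle 1 → 0 → 1: weight = 10, length = 2, mean = 10/2 ≈ 5.000
Minimum mean = 2.000, attained e.g. along the cycle 1 → 1 with weight 2 and length 1. So λ(A) = 2/1 = 2.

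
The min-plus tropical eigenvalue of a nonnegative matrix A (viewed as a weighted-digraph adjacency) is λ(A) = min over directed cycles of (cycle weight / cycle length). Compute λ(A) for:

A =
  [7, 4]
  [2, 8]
λ(A) = 3

Enumerate directed cycles and compute their means (weight / length). Sample:
  cycle 0 → 0: weight = 7, length = 1, mean = 7/1 ≈ 7.000
  cycle 1 → 1: weight = 8, length = 1, mean = 8/1 ≈ 8.000
  cycle 0 → 1 → 0: weight = 6, length = 2, mean = 6/2 ≈ 3.000
  cycle 1 → 0 → 1: weight = 6, length = 2, mean = 6/2 ≈ 3.000
Minimum mean = 3.000, attained e.g. along the cycle 0 → 1 → 0 with weight 6 and length 2. So λ(A) = 6/2 = 3.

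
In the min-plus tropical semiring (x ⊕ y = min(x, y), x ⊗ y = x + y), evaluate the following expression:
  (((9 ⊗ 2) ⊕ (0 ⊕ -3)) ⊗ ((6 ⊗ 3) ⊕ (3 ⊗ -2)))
(((9 ⊗ 2) ⊕ (0 ⊕ -3)) ⊗ ((6 ⊗ 3) ⊕ (3 ⊗ -2))) = -2

Expand innermost to outermost. Recall ⊕ takes the minimum of its arguments and ⊗ takes their sum. Working out the expression (((9 ⊗ 2) ⊕ (0 ⊕ -3)) ⊗ ((6 ⊗ 3) ⊕ (3 ⊗ -2))) gives -2.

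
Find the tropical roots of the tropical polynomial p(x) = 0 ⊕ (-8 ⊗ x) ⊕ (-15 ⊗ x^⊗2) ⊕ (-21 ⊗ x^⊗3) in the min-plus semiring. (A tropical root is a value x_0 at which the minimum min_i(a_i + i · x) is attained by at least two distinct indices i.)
Roots: {6, 7, 8}

Each tropical root is a break point of the lower envelope of the lines y = a_i + i · x (there are 4 lines, with slopes 0, 1, ..., 3). Only the lines that attain the minimum somewhere contribute to roots; other lines are dominated. Here the surviving (envelope) indices are i = 3, i = 2, i = 1, i = 0.
Intersections between consecutive envelope lines give the roots: for adjacent envelope indices i < j the intersection is x = (a_i − a_j) / (j − i). Reading off the sorted break points: {6, 7, 8}.
Verification: at each break x_0, at least two indices attain the minimum of min_i(a_i + i · x_0).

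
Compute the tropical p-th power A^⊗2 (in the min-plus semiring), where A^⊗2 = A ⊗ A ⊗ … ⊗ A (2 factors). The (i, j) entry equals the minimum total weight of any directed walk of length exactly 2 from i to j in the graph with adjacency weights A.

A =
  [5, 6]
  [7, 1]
A^⊗2 =
  [10, 7]
  [8, 2]

Each entry (A^⊗2)_ij equals the minimum over all length-2 walks i = v_0 → v_1 → … → v_2 = j of Σ_t A[v_t][v_{t+1}]. For example, for (i, j) = (0, 1) we minimise over 2 possible intermediate vertex sequences; the minimum is 7, attained along the walk 0 → 1 → 1.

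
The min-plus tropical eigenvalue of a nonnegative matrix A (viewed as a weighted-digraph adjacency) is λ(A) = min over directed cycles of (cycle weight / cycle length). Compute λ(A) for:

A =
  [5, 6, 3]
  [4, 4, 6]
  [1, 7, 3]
λ(A) = 2

Enumerate directed cycles and compute their means (weight / length). Sample:
  cycle 0 → 0: weight = 5, length = 1, mean = 5/1 ≈ 5.000
  cycle 1 → 1: weight = 4, length = 1, mean = 4/1 ≈ 4.000
  cycle 2 → 2: weight = 3, length = 1, mean = 3/1 ≈ 3.000
  cycle 0 → 1 → 0: weight = 10, length = 2, mean = 10/2 ≈ 5.000
  cycle 0 → 2 → 0: weight = 4, length = 2, mean = 4/2 ≈ 2.000
  cycle 1 → 0 → 1: weight = 10, length = 2, mean = 10/2 ≈ 5.000
Minimum mean = 2.000, attained e.g. along the cycle 0 → 2 → 0 with weight 4 and length 2. So λ(A) = 4/2 = 2.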